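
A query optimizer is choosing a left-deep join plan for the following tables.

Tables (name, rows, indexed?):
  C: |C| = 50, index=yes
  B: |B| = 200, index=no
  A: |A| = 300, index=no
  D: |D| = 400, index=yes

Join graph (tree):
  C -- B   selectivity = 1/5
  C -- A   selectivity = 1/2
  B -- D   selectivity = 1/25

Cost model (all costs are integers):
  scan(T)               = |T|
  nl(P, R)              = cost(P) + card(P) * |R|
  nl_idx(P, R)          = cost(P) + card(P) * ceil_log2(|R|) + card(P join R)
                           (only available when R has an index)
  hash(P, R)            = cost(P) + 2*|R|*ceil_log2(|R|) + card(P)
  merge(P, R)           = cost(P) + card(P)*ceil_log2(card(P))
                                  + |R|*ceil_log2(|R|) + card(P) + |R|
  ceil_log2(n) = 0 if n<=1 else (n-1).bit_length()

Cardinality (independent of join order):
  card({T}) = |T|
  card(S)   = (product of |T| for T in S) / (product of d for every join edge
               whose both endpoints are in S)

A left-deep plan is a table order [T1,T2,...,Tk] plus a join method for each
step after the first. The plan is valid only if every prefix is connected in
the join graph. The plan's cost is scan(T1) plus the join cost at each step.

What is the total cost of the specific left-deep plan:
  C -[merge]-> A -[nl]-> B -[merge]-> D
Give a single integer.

step 1: scan C: cost=50, card=50
step 2: join A via merge
    card(P join A) = 50*300/(2) = 7500
    cost = 50 + 50*6 + 300*9 + 50 + 300 = 3400
step 3: join B via nl
    card(P join B) = 7500*200/(5) = 300000
    cost = 3400 + 7500*200 = 1503400
step 4: join D via merge
    card(P join D) = 300000*400/(25) = 4800000
    cost = 1503400 + 300000*19 + 400*9 + 300000 + 400 = 7507400

7507400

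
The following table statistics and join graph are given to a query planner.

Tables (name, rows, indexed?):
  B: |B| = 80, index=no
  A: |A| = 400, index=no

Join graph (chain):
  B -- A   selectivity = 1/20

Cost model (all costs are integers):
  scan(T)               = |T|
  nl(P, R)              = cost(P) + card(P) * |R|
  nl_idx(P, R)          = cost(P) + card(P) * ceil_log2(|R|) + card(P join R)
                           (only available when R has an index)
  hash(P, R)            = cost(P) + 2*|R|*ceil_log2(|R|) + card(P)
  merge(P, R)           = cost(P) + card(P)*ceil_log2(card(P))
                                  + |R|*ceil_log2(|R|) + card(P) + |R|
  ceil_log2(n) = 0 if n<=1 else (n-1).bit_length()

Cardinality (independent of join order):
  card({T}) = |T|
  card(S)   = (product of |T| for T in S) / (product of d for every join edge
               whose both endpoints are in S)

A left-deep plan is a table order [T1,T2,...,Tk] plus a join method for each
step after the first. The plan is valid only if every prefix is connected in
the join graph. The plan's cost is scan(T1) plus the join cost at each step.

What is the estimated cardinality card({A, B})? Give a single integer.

Tables in S: A(400), B(80)
Edges inside S: B-A(d=20)
numerator = 400 * 80 = 32000
denominator = 20 = 20
card(S) = 32000 / 20 = 1600

1600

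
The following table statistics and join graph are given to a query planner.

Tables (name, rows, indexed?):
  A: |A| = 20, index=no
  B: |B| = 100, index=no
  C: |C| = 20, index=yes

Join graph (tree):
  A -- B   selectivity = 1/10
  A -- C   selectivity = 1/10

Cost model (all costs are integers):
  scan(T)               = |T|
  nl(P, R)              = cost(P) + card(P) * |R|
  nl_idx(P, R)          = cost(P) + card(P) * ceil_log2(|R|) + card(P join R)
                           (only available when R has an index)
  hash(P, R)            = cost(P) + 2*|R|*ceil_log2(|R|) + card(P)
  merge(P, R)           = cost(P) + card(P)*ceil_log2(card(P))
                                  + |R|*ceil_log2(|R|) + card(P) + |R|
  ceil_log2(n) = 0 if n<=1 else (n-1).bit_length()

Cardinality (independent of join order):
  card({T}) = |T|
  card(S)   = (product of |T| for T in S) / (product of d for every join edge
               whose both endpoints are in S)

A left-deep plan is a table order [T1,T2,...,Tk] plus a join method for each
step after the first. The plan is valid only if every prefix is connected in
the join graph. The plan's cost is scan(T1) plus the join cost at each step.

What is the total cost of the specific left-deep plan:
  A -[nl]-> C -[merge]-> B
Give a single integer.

step 1: scan A: cost=20, card=20
step 2: join C via nl
    card(P join C) = 20*20/(10) = 40
    cost = 20 + 20*20 = 420
step 3: join B via merge
    card(P join B) = 40*100/(10) = 400
    cost = 420 + 40*6 + 100*7 + 40 + 100 = 1500

1500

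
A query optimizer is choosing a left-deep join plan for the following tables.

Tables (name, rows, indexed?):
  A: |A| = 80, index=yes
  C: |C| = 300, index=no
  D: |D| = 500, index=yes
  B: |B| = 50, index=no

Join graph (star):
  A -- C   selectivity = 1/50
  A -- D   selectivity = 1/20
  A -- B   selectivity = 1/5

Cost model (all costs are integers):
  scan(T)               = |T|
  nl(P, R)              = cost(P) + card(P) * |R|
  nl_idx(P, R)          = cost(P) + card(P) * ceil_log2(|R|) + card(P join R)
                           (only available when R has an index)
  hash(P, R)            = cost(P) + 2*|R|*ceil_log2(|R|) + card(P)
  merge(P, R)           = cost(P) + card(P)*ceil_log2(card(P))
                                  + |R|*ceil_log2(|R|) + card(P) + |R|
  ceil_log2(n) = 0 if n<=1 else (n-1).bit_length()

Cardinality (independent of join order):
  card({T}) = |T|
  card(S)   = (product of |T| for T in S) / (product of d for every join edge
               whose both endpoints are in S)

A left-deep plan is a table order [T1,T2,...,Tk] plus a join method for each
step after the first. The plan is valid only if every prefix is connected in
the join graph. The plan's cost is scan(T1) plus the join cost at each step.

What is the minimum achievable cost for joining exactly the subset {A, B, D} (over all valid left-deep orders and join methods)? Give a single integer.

Selinger DP over subsets of {A,B,D}:
  {A}: scan cost=80, card=80
  {D}: scan cost=500, card=500
  {B}: scan cost=50, card=50
  {AD}: card=2000; try (A,hash)→2120, (D,nl_idx)→2800, (D,merge)→5720, (A,nl_idx)→6000, (A,merge)→6140, (D,hash)→9160 …(+2); best=2120 via (A,hash)
  {AB}: card=800; try (B,hash)→760, (A,merge)→1040, (B,merge)→1070, (A,nl_idx)→1200, (A,hash)→1220, (A,nl)→4050 …(+1); best=760 via (B,hash)
  {ABD}: card=20000; try (B,hash)→4720, (D,hash)→10560, (D,merge)→14560, (B,merge)→26470, (D,nl_idx)→27960, (B,nl)→102120 …(+1); best=4720 via (B,hash)

4720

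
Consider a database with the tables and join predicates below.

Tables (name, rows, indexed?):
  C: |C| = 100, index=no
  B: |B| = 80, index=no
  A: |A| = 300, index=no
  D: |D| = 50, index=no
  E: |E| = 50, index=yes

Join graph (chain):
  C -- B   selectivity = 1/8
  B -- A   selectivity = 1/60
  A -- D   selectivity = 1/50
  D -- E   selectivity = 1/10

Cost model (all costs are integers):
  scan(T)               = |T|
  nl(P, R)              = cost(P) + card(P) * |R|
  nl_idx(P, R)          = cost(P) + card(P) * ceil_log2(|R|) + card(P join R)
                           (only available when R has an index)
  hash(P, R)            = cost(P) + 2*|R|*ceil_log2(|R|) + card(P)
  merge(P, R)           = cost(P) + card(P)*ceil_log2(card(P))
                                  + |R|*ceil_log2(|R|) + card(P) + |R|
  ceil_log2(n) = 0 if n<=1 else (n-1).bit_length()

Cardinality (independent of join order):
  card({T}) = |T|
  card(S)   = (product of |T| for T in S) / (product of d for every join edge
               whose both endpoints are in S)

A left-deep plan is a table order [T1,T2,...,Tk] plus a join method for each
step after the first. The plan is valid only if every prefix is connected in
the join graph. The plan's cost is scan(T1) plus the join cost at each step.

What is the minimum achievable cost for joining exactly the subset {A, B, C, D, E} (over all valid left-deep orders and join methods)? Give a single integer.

Selinger DP over subsets of {A,B,C,D,E}:
  {C}: scan cost=100, card=100
  {B}: scan cost=80, card=80
  {A}: scan cost=300, card=300
  {D}: scan cost=50, card=50
  {E}: scan cost=50, card=50
  {BC}: card=1000; try (B,hash)→1320, (C,merge)→1520, (B,merge)→1540, (C,hash)→1560, (C,nl)→8080, (B,nl)→8100; best=1320 via (B,hash)
  {AB}: card=400; try (B,hash)→1720, (A,merge)→3720, (B,merge)→3940, (A,hash)→5560, (A,nl)→24080, (B,nl)→24300; best=1720 via (B,hash)
  {AD}: card=300; try (D,hash)→1200, (A,merge)→3400, (D,merge)→3650, (A,hash)→5500, (A,nl)→15050, (D,nl)→15300; best=1200 via (D,hash)
  {DE}: card=250; try (E,nl_idx)→600, (E,hash)→700, (D,hash)→700, (E,merge)→750, (D,merge)→750, (E,nl)→2550 …(+1); best=600 via (E,nl_idx)
  {ABC}: card=5000; try (C,hash)→3520, (C,merge)→6520, (A,hash)→7720, (A,merge)→15320, (C,nl)→41720, (A,nl)→301320; best=3520 via (C,hash)
  {ABD}: card=400; try (B,hash)→2620, (D,hash)→2720, (B,merge)→4840, (D,merge)→6070, (D,nl)→21720, (B,nl)→25200; best=2620 via (B,hash)
  {ADE}: card=1500; try (E,hash)→2100, (E,nl_idx)→4500, (E,merge)→4550, (A,merge)→5850, (A,hash)→6250, (E,nl)→16200 …(+1); best=2100 via (E,hash)
  {ABCD}: card=5000; try (C,hash)→4420, (C,merge)→7420, (D,hash)→9120, (C,nl)→42620, (D,merge)→73870, (D,nl)→253520; best=4420 via (C,hash)
  {ABDE}: card=2000; try (E,hash)→3620, (B,hash)→4720, (E,merge)→6970, (E,nl_idx)→7020, (B,merge)→20740, (E,nl)→22620 …(+1); best=3620 via (E,hash)
  {ABCDE}: card=25000; try (C,hash)→7020, (E,hash)→10020, (C,merge)→28420, (E,nl_idx)→59420, (E,merge)→74770, (C,nl)→203620 …(+1); best=7020 via (C,hash)

7020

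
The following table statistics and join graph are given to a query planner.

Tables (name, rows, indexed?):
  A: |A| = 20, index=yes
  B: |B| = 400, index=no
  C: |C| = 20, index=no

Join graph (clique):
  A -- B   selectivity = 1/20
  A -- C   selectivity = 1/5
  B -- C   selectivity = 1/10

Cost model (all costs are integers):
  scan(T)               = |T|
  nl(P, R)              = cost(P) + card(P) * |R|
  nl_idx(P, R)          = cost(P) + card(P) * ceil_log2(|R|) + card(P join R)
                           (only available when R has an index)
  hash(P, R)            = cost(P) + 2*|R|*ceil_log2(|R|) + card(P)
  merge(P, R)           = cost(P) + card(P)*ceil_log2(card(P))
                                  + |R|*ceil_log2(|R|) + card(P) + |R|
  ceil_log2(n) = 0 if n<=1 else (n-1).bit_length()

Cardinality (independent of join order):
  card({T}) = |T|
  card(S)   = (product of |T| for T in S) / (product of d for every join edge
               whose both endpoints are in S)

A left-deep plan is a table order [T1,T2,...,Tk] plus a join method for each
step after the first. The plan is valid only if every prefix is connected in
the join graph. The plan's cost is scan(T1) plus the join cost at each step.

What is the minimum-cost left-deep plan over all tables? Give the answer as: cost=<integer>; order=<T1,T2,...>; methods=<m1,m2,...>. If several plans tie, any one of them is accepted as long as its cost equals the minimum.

Selinger DP (subsets sized 1..n):
  {A}: scan cost=20, card=20
  {B}: scan cost=400, card=400
  {C}: scan cost=20, card=20
  {AB}: card=400; try (A,hash)→1000, (A,nl_idx)→2800, (B,merge)→4140, (A,merge)→4520, (B,hash)→7240, (B,nl)→8020 …(+1); best=1000 via (A,hash)
  {AC}: card=80; try (A,nl_idx)→200, (C,hash)→240, (A,hash)→240, (C,merge)→260, (A,merge)→260, (C,nl)→420 …(+1); best=200 via (A,nl_idx)
  {BC}: card=800; try (C,hash)→1000, (B,merge)→4140, (C,merge)→4520, (B,hash)→7240, (B,nl)→8020, (C,nl)→8400; best=1000 via (C,hash)
  {ABC}: card=160; try (C,hash)→1600, (A,hash)→2000, (B,merge)→4840, (C,merge)→5120, (A,nl_idx)→5160, (B,hash)→7480 …(+4); best=1600 via (C,hash)

cost=1600; order=B,A,C; methods=hash,hash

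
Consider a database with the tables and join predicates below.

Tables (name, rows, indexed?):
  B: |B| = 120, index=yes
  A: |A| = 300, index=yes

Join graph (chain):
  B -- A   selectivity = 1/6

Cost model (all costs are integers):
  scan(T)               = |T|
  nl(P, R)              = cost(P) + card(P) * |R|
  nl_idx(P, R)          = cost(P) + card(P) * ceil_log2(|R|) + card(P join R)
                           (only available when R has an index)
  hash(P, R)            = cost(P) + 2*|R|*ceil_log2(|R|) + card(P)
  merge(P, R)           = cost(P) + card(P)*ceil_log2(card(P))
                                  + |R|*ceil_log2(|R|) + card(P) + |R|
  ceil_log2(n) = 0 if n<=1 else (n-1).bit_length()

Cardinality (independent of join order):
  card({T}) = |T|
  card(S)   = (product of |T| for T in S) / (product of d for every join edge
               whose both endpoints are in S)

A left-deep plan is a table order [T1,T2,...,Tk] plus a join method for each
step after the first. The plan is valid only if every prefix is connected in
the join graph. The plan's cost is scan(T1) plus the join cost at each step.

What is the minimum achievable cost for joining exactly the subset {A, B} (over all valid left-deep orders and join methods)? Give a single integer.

2280

Selinger DP over subsets of {A,B}:
  {B}: scan cost=120, card=120
  {A}: scan cost=300, card=300
  {AB}: card=6000; try (B,hash)→2280, (A,merge)→4080, (B,merge)→4260, (A,hash)→5640, (A,nl_idx)→7200, (B,nl_idx)→8400 …(+2); best=2280 via (B,hash)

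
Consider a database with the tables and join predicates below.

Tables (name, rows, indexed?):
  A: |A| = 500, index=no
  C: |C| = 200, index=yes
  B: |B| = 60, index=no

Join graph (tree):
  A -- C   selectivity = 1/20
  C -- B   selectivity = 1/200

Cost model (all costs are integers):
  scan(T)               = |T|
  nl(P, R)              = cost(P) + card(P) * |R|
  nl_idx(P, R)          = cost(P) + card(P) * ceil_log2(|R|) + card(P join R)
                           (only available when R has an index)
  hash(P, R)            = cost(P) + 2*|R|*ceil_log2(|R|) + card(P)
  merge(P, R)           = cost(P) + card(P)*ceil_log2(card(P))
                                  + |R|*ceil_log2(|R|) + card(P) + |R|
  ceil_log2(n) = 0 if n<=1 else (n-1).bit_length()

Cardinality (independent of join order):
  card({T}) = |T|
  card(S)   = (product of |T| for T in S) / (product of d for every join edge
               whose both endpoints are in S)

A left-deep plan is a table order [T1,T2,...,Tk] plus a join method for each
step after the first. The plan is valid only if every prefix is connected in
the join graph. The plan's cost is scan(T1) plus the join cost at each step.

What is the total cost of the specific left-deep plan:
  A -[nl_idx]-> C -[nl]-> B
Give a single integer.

309500

step 1: scan A: cost=500, card=500
step 2: join C via nl_idx
    card(P join C) = 500*200/(20) = 5000
    cost = 500 + 500*8 + 5000 = 9500
step 3: join B via nl
    card(P join B) = 5000*60/(200) = 1500
    cost = 9500 + 5000*60 = 309500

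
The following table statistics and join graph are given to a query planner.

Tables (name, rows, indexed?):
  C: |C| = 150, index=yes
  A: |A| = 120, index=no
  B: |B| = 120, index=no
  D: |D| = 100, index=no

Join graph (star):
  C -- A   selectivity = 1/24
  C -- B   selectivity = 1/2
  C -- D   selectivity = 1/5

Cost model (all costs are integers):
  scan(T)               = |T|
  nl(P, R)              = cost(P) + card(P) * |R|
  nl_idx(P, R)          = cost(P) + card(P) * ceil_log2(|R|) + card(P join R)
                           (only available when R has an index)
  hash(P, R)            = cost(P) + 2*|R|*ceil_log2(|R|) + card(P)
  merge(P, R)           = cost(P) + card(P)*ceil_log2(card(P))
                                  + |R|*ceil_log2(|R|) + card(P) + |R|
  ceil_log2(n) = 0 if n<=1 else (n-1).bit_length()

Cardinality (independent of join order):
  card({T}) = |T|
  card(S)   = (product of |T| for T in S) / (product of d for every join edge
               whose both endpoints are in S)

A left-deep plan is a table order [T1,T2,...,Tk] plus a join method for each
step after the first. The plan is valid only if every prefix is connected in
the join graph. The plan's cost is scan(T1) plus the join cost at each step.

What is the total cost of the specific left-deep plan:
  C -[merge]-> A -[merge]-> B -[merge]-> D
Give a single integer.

step 1: scan C: cost=150, card=150
step 2: join A via merge
    card(P join A) = 150*120/(24) = 750
    cost = 150 + 150*8 + 120*7 + 150 + 120 = 2460
step 3: join B via merge
    card(P join B) = 750*120/(2) = 45000
    cost = 2460 + 750*10 + 120*7 + 750 + 120 = 11670
step 4: join D via merge
    card(P join D) = 45000*100/(5) = 900000
    cost = 11670 + 45000*16 + 100*7 + 45000 + 100 = 777470

777470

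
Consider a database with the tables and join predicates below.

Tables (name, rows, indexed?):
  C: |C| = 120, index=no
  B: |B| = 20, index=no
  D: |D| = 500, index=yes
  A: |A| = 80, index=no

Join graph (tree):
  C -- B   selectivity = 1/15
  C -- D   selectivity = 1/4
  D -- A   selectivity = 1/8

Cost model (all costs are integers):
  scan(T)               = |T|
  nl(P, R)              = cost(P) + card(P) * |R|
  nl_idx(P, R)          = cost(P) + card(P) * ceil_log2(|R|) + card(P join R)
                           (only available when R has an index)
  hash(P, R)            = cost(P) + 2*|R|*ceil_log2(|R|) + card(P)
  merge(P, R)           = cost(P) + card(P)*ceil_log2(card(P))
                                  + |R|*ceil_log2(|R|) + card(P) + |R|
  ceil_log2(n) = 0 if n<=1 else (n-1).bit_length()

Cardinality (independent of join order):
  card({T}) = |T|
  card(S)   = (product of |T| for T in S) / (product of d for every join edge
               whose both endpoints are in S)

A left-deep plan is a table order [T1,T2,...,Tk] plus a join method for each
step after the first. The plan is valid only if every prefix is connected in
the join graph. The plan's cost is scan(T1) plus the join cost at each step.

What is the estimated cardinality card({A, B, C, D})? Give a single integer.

Tables in S: A(80), B(20), C(120), D(500)
Edges inside S: C-B(d=15), C-D(d=4), D-A(d=8)
numerator = 80 * 20 * 120 * 500 = 96000000
denominator = 15 * 4 * 8 = 480
card(S) = 96000000 / 480 = 200000

200000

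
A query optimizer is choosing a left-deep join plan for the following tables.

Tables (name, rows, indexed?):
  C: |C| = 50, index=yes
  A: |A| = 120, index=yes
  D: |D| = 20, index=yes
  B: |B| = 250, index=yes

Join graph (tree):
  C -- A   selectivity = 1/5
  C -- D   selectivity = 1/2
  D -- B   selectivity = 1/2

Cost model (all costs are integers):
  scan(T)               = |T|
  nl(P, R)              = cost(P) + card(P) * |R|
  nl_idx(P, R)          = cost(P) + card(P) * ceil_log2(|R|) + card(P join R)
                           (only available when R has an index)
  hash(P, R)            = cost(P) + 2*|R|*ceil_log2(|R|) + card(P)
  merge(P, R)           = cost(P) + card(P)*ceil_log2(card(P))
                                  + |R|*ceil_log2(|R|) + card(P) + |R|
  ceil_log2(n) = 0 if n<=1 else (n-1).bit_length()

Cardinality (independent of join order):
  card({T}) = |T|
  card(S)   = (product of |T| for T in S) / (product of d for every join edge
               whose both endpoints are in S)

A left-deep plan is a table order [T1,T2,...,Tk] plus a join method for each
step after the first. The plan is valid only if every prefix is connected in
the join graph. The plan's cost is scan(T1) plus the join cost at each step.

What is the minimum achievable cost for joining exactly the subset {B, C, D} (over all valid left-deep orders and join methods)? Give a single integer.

Selinger DP over subsets of {B,C,D}:
  {C}: scan cost=50, card=50
  {D}: scan cost=20, card=20
  {B}: scan cost=250, card=250
  {CD}: card=500; try (D,hash)→300, (C,merge)→490, (D,merge)→520, (C,hash)→640, (C,nl_idx)→640, (D,nl_idx)→800 …(+2); best=300 via (D,hash)
  {BD}: card=2500; try (D,hash)→700, (B,merge)→2390, (D,merge)→2620, (B,nl_idx)→2680, (D,nl_idx)→4000, (B,hash)→4040 …(+2); best=700 via (D,hash)
  {BCD}: card=62500; try (C,hash)→3800, (B,hash)→4800, (B,merge)→7550, (C,merge)→33550, (B,nl_idx)→66800, (C,nl_idx)→78200 …(+2); best=3800 via (C,hash)

3800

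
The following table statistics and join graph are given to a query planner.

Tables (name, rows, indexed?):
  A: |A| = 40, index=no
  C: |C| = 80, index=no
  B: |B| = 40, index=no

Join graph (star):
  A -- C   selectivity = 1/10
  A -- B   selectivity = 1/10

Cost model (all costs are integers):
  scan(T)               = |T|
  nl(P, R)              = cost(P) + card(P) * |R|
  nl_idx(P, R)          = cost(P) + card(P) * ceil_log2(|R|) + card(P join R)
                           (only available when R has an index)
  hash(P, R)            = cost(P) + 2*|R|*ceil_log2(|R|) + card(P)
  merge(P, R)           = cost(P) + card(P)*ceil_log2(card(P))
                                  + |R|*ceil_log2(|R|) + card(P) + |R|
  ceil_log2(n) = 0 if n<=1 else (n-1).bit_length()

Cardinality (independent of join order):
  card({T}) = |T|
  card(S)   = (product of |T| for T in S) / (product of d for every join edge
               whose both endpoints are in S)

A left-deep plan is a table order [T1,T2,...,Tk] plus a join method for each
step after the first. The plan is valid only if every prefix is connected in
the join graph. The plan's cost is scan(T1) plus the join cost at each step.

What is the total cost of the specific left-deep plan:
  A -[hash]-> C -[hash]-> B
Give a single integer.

step 1: scan A: cost=40, card=40
step 2: join C via hash
    card(P join C) = 40*80/(10) = 320
    cost = 40 + 2*80*7 + 40 = 1200
step 3: join B via hash
    card(P join B) = 320*40/(10) = 1280
    cost = 1200 + 2*40*6 + 320 = 2000

2000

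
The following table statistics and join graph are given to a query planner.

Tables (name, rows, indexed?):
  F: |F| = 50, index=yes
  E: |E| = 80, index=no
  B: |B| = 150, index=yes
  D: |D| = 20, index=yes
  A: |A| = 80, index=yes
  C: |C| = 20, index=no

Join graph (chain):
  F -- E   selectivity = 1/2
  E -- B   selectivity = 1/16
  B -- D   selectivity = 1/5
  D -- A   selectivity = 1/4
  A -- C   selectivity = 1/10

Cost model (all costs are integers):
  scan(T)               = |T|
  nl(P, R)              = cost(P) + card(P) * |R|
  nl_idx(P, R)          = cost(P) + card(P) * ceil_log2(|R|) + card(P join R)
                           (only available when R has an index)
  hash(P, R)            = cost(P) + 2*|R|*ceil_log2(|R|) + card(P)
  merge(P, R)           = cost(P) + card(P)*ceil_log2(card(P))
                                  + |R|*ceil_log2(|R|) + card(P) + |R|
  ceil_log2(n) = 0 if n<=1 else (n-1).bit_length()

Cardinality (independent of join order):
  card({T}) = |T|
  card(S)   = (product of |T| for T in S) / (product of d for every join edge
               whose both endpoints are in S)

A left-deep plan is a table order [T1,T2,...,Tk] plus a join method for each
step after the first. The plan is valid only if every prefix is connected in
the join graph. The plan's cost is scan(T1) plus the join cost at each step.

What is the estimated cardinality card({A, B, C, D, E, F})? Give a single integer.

3000000

Tables in S: A(80), B(150), C(20), D(20), E(80), F(50)
Edges inside S: F-E(d=2), E-B(d=16), B-D(d=5), D-A(d=4), A-C(d=10)
numerator = 80 * 150 * 20 * 20 * 80 * 50 = 19200000000
denominator = 2 * 16 * 5 * 4 * 10 = 6400
card(S) = 19200000000 / 6400 = 3000000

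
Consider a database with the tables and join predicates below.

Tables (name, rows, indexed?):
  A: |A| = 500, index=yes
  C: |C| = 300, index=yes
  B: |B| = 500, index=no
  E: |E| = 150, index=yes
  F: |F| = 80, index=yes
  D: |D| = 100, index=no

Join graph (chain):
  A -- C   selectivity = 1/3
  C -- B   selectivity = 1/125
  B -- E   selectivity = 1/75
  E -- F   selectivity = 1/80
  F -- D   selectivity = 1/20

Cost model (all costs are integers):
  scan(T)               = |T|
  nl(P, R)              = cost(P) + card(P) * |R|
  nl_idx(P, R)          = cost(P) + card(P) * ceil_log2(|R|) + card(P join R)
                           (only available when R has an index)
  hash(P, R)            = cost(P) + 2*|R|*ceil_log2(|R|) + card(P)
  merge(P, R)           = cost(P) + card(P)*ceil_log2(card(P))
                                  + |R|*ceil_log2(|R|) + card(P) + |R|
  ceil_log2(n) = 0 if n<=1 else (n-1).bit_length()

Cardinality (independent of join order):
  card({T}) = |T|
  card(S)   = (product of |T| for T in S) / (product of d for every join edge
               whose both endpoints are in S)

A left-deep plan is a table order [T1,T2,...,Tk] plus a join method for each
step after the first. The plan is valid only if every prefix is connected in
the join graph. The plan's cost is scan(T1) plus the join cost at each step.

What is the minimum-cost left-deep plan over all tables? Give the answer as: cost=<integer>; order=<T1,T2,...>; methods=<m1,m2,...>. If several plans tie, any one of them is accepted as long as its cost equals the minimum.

Selinger DP (subsets sized 1..n):
  {A}: scan cost=500, card=500
  {C}: scan cost=300, card=300
  {B}: scan cost=500, card=500
  {E}: scan cost=150, card=150
  {F}: scan cost=80, card=80
  {D}: scan cost=100, card=100
  {AC}: card=50000; try (C,hash)→6400, (A,merge)→8300, (C,merge)→8500, (A,hash)→9600, (A,nl_idx)→53000, (C,nl_idx)→55000 …(+2); best=6400 via (C,hash)
  {BC}: card=1200; try (C,nl_idx)→6200, (C,hash)→6400, (B,merge)→8300, (C,merge)→8500, (B,hash)→9600, (B,nl)→150300 …(+1); best=6200 via (C,nl_idx)
  {BE}: card=1000; try (E,hash)→3400, (E,nl_idx)→5500, (B,merge)→6500, (E,merge)→6850, (B,hash)→9300, (B,nl)→75150 …(+1); best=3400 via (E,hash)
  {EF}: card=150; try (E,nl_idx)→870, (F,nl_idx)→1350, (F,hash)→1420, (E,merge)→2070, (F,merge)→2140, (E,hash)→2560 …(+2); best=870 via (E,nl_idx)
  {DF}: card=400; try (F,nl_idx)→1200, (F,hash)→1320, (D,merge)→1520, (F,merge)→1540, (D,hash)→1560, (D,nl)→8080 …(+1); best=1200 via (F,nl_idx)
  {ABC}: card=200000; try (A,hash)→16400, (A,merge)→25600, (B,hash)→65400, (A,nl_idx)→217000, (A,nl)→606200, (B,merge)→861400 …(+1); best=16400 via (A,hash)
  {BCE}: card=2400; try (E,hash)→9800, (C,hash)→9800, (C,nl_idx)→14800, (C,merge)→17400, (E,nl_idx)→18200, (E,merge)→21950 …(+2); best=9800 via (E,hash)
  {BEF}: card=1000; try (F,hash)→5520, (B,merge)→7220, (B,hash)→10020, (F,nl_idx)→11400, (F,merge)→15040, (B,nl)→75870 …(+1); best=5520 via (F,hash)
  {DEF}: card=750; try (D,hash)→2420, (D,merge)→3020, (E,hash)→4000, (E,nl_idx)→5150, (E,merge)→6550, (D,nl)→15870 …(+1); best=2420 via (D,hash)
  {ABCE}: card=400000; try (A,hash)→21200, (A,merge)→46000, (E,hash)→218800, (A,nl_idx)→431400, (A,nl)→1209800, (E,nl_idx)→2016400 …(+2); best=21200 via (A,hash)
  {BCEF}: card=2400; try (C,hash)→11920, (F,hash)→13320, (C,nl_idx)→16920, (C,merge)→19520, (F,nl_idx)→29000, (F,merge)→41640 …(+2); best=11920 via (C,hash)
  {BDEF}: card=5000; try (D,hash)→7920, (B,hash)→12170, (B,merge)→15670, (D,merge)→17320, (D,nl)→105520, (B,nl)→377420; best=7920 via (D,hash)
  {ABCEF}: card=400000; try (A,hash)→23320, (A,merge)→48120, (F,hash)→422320, (A,nl_idx)→433520, (A,nl)→1211920, (F,nl_idx)→3221200 …(+2); best=23320 via (A,hash)
  {BCDEF}: card=12000; try (D,hash)→15720, (C,hash)→18320, (D,merge)→43920, (C,nl_idx)→64920, (C,merge)→80920, (D,nl)→251920 …(+1); best=15720 via (D,hash)
  {ABCDEF}: card=2000000; try (A,hash)→36720, (A,merge)→200720, (D,hash)→424720, (A,nl_idx)→2123720, (A,nl)→6015720, (D,merge)→8024120 …(+1); best=36720 via (A,hash)

cost=36720; order=B,E,F,C,D,A; methods=hash,hash,hash,hash,hash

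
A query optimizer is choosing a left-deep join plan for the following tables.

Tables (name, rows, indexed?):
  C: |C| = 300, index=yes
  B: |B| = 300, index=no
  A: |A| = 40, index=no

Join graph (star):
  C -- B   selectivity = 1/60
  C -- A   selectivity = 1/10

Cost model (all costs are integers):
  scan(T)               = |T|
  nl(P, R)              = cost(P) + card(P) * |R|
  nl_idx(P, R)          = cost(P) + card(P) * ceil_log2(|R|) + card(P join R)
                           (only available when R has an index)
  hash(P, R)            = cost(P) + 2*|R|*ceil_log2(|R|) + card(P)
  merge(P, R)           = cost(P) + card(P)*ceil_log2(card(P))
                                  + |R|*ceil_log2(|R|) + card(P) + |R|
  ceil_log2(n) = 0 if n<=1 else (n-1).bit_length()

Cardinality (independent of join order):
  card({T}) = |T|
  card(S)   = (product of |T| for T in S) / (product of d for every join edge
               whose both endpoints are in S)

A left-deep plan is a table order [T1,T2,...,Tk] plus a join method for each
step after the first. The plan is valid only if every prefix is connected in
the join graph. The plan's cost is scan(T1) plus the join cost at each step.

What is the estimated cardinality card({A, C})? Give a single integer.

1200

Tables in S: A(40), C(300)
Edges inside S: C-A(d=10)
numerator = 40 * 300 = 12000
denominator = 10 = 10
card(S) = 12000 / 10 = 1200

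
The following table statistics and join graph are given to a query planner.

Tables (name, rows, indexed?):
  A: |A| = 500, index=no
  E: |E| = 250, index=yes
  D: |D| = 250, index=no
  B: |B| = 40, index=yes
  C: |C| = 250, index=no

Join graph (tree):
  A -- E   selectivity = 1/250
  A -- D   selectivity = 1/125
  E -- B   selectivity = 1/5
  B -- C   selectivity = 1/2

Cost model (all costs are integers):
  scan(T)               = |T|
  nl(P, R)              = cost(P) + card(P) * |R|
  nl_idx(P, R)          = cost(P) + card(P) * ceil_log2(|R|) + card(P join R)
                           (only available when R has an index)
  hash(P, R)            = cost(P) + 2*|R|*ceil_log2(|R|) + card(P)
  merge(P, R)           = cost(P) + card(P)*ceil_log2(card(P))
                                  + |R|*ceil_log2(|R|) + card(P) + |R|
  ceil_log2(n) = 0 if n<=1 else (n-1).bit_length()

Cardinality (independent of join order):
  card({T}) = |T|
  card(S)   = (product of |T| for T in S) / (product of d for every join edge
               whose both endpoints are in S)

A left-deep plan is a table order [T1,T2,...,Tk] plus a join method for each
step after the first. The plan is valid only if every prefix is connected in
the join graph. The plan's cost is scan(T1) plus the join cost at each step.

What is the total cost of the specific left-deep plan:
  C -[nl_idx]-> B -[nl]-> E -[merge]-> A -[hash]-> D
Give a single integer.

step 1: scan C: cost=250, card=250
step 2: join B via nl_idx
    card(P join B) = 250*40/(2) = 5000
    cost = 250 + 250*6 + 5000 = 6750
step 3: join E via nl
    card(P join E) = 5000*250/(5) = 250000
    cost = 6750 + 5000*250 = 1256750
step 4: join A via merge
    card(P join A) = 250000*500/(250) = 500000
    cost = 1256750 + 250000*18 + 500*9 + 250000 + 500 = 6011750
step 5: join D via hash
    card(P join D) = 500000*250/(125) = 1000000
    cost = 6011750 + 2*250*8 + 500000 = 6515750

6515750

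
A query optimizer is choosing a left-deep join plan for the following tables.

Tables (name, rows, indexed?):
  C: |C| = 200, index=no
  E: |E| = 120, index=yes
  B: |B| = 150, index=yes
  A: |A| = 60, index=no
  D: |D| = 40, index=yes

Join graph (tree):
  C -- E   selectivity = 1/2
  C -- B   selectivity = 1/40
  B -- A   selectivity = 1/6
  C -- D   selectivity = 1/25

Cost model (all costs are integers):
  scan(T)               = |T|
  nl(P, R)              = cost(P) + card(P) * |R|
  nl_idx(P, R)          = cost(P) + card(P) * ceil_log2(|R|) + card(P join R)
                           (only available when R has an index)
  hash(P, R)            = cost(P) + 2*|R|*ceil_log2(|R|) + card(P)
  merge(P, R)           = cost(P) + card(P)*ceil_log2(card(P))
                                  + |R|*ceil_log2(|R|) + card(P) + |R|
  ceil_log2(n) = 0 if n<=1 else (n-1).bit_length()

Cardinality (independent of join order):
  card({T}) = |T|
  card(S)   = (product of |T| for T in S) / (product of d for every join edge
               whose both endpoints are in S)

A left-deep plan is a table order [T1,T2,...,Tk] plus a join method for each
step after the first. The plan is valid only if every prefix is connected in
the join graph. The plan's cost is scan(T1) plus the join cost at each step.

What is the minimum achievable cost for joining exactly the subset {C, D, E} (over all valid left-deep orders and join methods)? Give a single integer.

2880

Selinger DP over subsets of {C,D,E}:
  {C}: scan cost=200, card=200
  {E}: scan cost=120, card=120
  {D}: scan cost=40, card=40
  {CE}: card=12000; try (E,hash)→2080, (C,merge)→2880, (E,merge)→2960, (C,hash)→3440, (E,nl_idx)→13600, (C,nl)→24120 …(+1); best=2080 via (E,hash)
  {CD}: card=320; try (D,hash)→880, (D,nl_idx)→1720, (C,merge)→2120, (D,merge)→2280, (C,hash)→3280, (C,nl)→8040 …(+1); best=880 via (D,hash)
  {CDE}: card=19200; try (E,hash)→2880, (E,merge)→5040, (D,hash)→14560, (E,nl_idx)→22320, (E,nl)→39280, (D,nl_idx)→93280 …(+2); best=2880 via (E,hash)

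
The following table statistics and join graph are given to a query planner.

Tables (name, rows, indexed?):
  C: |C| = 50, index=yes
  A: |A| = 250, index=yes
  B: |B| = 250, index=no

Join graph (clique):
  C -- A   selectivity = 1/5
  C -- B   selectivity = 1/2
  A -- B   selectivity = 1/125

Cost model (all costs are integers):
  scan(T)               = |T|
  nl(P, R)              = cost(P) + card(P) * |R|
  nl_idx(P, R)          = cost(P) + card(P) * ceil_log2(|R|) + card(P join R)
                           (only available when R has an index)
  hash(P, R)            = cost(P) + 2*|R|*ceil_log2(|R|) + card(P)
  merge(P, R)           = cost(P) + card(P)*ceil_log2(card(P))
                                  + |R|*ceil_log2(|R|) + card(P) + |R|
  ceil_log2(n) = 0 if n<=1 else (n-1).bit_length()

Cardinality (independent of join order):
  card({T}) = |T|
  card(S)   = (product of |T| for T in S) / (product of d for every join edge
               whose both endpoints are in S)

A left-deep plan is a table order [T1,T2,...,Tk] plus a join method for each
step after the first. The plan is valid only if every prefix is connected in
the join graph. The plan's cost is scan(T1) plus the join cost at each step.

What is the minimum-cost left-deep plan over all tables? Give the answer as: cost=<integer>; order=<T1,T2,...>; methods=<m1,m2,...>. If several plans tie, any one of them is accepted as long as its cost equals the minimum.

Selinger DP (subsets sized 1..n):
  {C}: scan cost=50, card=50
  {A}: scan cost=250, card=250
  {B}: scan cost=250, card=250
  {AC}: card=2500; try (C,hash)→1100, (A,merge)→2650, (C,merge)→2850, (A,nl_idx)→2950, (A,hash)→4100, (C,nl_idx)→4250 …(+2); best=1100 via (C,hash)
  {BC}: card=6250; try (C,hash)→1100, (B,merge)→2650, (C,merge)→2850, (B,hash)→4100, (C,nl_idx)→8000, (B,nl)→12550 …(+1); best=1100 via (C,hash)
  {AB}: card=500; try (A,nl_idx)→2750, (B,hash)→4500, (A,hash)→4500, (B,merge)→4750, (A,merge)→4750, (B,nl)→62750 …(+1); best=2750 via (A,nl_idx)
  {ABC}: card=2500; try (C,hash)→3850, (B,hash)→7600, (C,merge)→8100, (C,nl_idx)→8250, (A,hash)→11350, (C,nl)→27750 …(+5); best=3850 via (C,hash)

cost=3850; order=B,A,C; methods=nl_idx,hash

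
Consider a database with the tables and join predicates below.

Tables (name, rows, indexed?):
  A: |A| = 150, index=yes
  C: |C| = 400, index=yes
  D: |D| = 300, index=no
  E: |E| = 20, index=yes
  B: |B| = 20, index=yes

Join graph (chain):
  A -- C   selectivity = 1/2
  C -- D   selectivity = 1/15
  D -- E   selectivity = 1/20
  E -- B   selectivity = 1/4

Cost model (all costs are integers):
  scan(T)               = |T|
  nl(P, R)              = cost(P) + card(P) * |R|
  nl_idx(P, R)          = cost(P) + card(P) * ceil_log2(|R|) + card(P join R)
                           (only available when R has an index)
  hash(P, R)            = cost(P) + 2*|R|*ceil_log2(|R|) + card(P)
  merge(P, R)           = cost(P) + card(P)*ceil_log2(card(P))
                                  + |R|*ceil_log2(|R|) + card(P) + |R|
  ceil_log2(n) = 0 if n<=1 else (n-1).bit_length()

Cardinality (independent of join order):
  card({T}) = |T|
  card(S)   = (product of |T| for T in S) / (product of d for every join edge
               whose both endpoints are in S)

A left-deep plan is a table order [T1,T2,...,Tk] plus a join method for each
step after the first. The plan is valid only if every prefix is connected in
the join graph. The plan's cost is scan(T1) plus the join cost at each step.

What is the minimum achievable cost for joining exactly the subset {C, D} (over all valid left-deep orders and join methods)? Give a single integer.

6200

Selinger DP over subsets of {C,D}:
  {C}: scan cost=400, card=400
  {D}: scan cost=300, card=300
  {CD}: card=8000; try (D,hash)→6200, (C,merge)→7300, (D,merge)→7400, (C,hash)→7800, (C,nl_idx)→11000, (C,nl)→120300 …(+1); best=6200 via (D,hash)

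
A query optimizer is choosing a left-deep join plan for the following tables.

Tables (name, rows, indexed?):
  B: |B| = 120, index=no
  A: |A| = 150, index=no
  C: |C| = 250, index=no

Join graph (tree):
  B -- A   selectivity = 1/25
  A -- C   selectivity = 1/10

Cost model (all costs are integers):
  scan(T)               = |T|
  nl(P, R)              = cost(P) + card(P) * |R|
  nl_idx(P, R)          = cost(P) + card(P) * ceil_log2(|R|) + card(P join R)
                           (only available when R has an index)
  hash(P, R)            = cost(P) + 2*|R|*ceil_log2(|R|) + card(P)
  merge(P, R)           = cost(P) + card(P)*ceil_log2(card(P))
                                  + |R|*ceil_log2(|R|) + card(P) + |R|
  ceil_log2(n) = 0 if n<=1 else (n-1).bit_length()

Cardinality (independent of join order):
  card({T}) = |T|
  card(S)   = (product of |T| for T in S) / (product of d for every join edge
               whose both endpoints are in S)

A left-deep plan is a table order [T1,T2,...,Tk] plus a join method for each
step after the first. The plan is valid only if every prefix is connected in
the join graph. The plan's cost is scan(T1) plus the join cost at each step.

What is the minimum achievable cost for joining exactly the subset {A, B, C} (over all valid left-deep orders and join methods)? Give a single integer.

Selinger DP over subsets of {A,B,C}:
  {B}: scan cost=120, card=120
  {A}: scan cost=150, card=150
  {C}: scan cost=250, card=250
  {AB}: card=720; try (B,hash)→1980, (A,merge)→2430, (B,merge)→2460, (A,hash)→2640, (A,nl)→18120, (B,nl)→18150; best=1980 via (B,hash)
  {AC}: card=3750; try (A,hash)→2900, (C,merge)→3750, (A,merge)→3850, (C,hash)→4300, (C,nl)→37650, (A,nl)→37750; best=2900 via (A,hash)
  {ABC}: card=18000; try (C,hash)→6700, (B,hash)→8330, (C,merge)→12150, (B,merge)→52610, (C,nl)→181980, (B,nl)→452900; best=6700 via (C,hash)

6700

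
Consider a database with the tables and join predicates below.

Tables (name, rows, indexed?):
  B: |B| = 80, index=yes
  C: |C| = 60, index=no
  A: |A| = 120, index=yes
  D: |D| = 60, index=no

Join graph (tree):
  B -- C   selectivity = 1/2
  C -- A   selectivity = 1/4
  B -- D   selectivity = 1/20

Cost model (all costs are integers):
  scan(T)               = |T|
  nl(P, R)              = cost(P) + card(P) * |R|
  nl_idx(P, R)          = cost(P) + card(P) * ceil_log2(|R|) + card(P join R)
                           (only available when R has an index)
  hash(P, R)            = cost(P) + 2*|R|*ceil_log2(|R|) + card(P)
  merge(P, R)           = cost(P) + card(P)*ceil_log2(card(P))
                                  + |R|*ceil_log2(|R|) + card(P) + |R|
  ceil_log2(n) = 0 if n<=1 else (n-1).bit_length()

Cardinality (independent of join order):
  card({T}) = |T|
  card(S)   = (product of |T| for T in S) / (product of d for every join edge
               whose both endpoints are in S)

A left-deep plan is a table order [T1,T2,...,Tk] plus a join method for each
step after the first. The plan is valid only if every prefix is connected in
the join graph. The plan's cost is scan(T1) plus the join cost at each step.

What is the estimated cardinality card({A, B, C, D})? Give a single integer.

216000

Tables in S: A(120), B(80), C(60), D(60)
Edges inside S: B-C(d=2), C-A(d=4), B-D(d=20)
numerator = 120 * 80 * 60 * 60 = 34560000
denominator = 2 * 4 * 20 = 160
card(S) = 34560000 / 160 = 216000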